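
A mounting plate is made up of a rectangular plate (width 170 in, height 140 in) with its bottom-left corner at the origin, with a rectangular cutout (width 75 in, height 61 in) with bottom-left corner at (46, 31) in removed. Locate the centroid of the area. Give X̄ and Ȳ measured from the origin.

Part | A | x̄ᵢ | ȳᵢ | A·x̄ᵢ | A·ȳᵢ
plate | 23800.00 | 85.00 | 70.00 | 2023000.00 | 1666000.00
hole | -4575.00 | 83.50 | 61.50 | -382012.50 | -281362.50
Σ | 19225.00 |  |  | 1640987.50 | 1384637.50
X̄ = 1640987.50 / 19225.00 = 85.36 in
Ȳ = 1384637.50 / 19225.00 = 72.02 in

X̄ = 85.36 in, Ȳ = 72.02 in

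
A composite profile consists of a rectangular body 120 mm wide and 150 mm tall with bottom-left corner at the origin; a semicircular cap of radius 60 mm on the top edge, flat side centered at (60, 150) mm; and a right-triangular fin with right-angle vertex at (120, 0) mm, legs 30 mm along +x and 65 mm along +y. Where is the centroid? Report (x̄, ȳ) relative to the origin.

x̄ = 62.77 mm, ȳ = 95.95 mm

rectangular body: A = 120 × 150 = 18000.00, centroid at (60.00, 75.00).
semicircular top: A = ½π·60² = 5654.87, centroid at (60.00, 175.46).
triangular fin: A = ½·30·65 = 975.00, centroid at (130.00, 21.67).
ΣA = 24629.87 mm², ΣAx̄ = 1546042.01 mm³, ΣAȳ = 2363355.02 mm³.
x̄ = 1546042.01/24629.87 = 62.77 mm; ȳ = 2363355.02/24629.87 = 95.95 mm.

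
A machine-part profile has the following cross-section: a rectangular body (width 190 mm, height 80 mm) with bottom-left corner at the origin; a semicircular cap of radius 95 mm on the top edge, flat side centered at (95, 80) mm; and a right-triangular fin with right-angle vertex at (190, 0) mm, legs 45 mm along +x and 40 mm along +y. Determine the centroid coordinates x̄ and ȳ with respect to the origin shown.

rectangular body: A = 190 × 80 = 15200.00, centroid at (95.00, 40.00).
semicircular top: A = ½π·95² = 14176.44, centroid at (95.00, 120.32).
triangular fin: A = ½·45·40 = 900.00, centroid at (205.00, 13.33).
ΣA = 30276.44 mm²
ΣAx̄ = (15200.00)(95.00) + (14176.44)(95.00) + (900.00)(205.00) = 2975261.50 mm³
ΣAȳ = (15200.00)(40.00) + (14176.44)(120.32) + (900.00)(13.33) = 2325698.28 mm³
x̄ = 2975261.50 / 30276.44 = 98.27 mm
ȳ = 2325698.28 / 30276.44 = 76.82 mm

x̄ = 98.27 mm, ȳ = 76.82 mm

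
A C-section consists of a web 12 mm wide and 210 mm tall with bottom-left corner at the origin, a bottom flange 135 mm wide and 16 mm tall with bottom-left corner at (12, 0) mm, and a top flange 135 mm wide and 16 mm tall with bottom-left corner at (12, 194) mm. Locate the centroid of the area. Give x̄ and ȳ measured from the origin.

Part | A | x̄ᵢ | ȳᵢ | A·x̄ᵢ | A·ȳᵢ
web | 2520.00 | 6.00 | 105.00 | 15120.00 | 264600.00
bottom flange | 2160.00 | 79.50 | 8.00 | 171720.00 | 17280.00
top flange | 2160.00 | 79.50 | 202.00 | 171720.00 | 436320.00
Σ | 6840.00 |  |  | 358560.00 | 718200.00
x̄ = 358560.00 / 6840.00 = 52.42 mm
ȳ = 718200.00 / 6840.00 = 105.00 mm

x̄ = 52.42 mm, ȳ = 105.00 mm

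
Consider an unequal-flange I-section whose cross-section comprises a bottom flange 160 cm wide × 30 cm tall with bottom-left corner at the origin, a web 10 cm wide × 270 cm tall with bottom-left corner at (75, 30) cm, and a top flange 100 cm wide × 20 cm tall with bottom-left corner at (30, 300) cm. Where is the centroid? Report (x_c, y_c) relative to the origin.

bottom flange: A = 160 × 30 = 4800.00, centroid at (80.00, 15.00).
web: A = 10 × 270 = 2700.00, centroid at (80.00, 165.00).
top flange: A = 100 × 20 = 2000.00, centroid at (80.00, 310.00).
ΣA = 9500.00 cm², ΣAx_c = 760000.00 cm³, ΣAy_c = 1137500.00 cm³.
x_c = 760000.00/9500.00 = 80.00 cm; y_c = 1137500.00/9500.00 = 119.74 cm.

x_c = 80.00 cm, y_c = 119.74 cm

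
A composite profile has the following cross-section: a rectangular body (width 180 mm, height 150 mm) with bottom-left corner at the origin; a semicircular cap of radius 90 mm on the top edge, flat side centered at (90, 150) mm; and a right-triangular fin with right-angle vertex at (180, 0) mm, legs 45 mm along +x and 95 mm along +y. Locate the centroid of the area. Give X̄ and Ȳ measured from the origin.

X̄ = 95.36 mm, Ȳ = 107.19 mm

rectangular body: A = 180 × 150 = 27000.00, centroid at (90.00, 75.00).
semicircular top: A = ½π·90² = 12723.45, centroid at (90.00, 188.20).
triangular fin: A = ½·45·95 = 2137.50, centroid at (195.00, 31.67).
ΣA = 41860.95 mm², ΣAX̄ = 3991923.02 mm³, ΣAȲ = 4487205.04 mm³.
X̄ = 3991923.02/41860.95 = 95.36 mm; Ȳ = 4487205.04/41860.95 = 107.19 mm.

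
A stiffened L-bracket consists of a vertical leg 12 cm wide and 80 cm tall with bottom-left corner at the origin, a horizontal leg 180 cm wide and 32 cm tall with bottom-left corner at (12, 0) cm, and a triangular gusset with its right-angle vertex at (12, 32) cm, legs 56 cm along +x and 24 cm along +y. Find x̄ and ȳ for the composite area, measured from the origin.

Part | A | x̄ᵢ | ȳᵢ | A·x̄ᵢ | A·ȳᵢ
vertical leg | 960.00 | 6.00 | 40.00 | 5760.00 | 38400.00
horizontal leg | 5760.00 | 102.00 | 16.00 | 587520.00 | 92160.00
gusset | 672.00 | 30.67 | 40.00 | 20608.00 | 26880.00
Σ | 7392.00 |  |  | 613888.00 | 157440.00
x̄ = 613888.00 / 7392.00 = 83.05 cm
ȳ = 157440.00 / 7392.00 = 21.30 cm

x̄ = 83.05 cm, ȳ = 21.30 cm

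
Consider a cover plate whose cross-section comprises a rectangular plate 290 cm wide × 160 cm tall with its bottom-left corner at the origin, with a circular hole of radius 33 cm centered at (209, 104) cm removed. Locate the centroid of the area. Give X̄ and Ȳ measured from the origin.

Part | A | x̄ᵢ | ȳᵢ | A·x̄ᵢ | A·ȳᵢ
plate | 46400.00 | 145.00 | 80.00 | 6728000.00 | 3712000.00
hole | -3421.19 | 209.00 | 104.00 | -715029.63 | -355804.22
Σ | 42978.81 |  |  | 6012970.37 | 3356195.78
X̄ = 6012970.37 / 42978.81 = 139.91 cm
Ȳ = 3356195.78 / 42978.81 = 78.09 cm

X̄ = 139.91 cm, Ȳ = 78.09 cm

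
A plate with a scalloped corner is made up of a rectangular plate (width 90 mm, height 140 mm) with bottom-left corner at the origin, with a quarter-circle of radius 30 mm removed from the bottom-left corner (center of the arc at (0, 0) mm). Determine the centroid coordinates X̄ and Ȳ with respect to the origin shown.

plate: A = 90 × 140 = 12600.00, centroid at (45.00, 70.00).
removed quarter-circle: A = −¼π·30² = -706.86, centroid at (12.73, 12.73).
ΣA = 11893.14 mm², ΣAX̄ = 558000.00 mm³, ΣAȲ = 873000.00 mm³.
X̄ = 558000.00/11893.14 = 46.92 mm; Ȳ = 873000.00/11893.14 = 73.40 mm.

X̄ = 46.92 mm, Ȳ = 73.40 mm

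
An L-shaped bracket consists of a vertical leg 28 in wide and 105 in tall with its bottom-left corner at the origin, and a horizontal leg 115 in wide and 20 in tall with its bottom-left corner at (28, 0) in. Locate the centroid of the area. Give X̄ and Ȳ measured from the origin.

Part | A | x̄ᵢ | ȳᵢ | A·x̄ᵢ | A·ȳᵢ
vertical leg | 2940.00 | 14.00 | 52.50 | 41160.00 | 154350.00
horizontal leg | 2300.00 | 85.50 | 10.00 | 196650.00 | 23000.00
Σ | 5240.00 |  |  | 237810.00 | 177350.00
X̄ = 237810.00 / 5240.00 = 45.38 in
Ȳ = 177350.00 / 5240.00 = 33.85 in

X̄ = 45.38 in, Ȳ = 33.85 in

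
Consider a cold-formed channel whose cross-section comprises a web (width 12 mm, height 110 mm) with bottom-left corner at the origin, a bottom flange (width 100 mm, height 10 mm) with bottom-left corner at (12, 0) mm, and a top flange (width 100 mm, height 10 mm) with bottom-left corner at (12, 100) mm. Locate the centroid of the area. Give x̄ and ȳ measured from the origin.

web: A = 12 × 110 = 1320.00, centroid at (6.00, 55.00).
bottom flange: A = 100 × 10 = 1000.00, centroid at (62.00, 5.00).
top flange: A = 100 × 10 = 1000.00, centroid at (62.00, 105.00).
ΣA = 3320.00 mm², ΣAx̄ = 131920.00 mm³, ΣAȳ = 182600.00 mm³.
x̄ = 131920.00/3320.00 = 39.73 mm; ȳ = 182600.00/3320.00 = 55.00 mm.

x̄ = 39.73 mm, ȳ = 55.00 mm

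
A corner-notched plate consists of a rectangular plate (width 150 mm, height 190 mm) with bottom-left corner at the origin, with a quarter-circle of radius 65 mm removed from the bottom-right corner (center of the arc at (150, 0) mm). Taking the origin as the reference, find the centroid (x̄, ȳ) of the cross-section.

x̄ = 68.75 mm, ȳ = 103.88 mm

Part | A | x̄ᵢ | ȳᵢ | A·x̄ᵢ | A·ȳᵢ
plate | 28500.00 | 75.00 | 95.00 | 2137500.00 | 2707500.00
removed quarter-circle | -3318.31 | 122.41 | 27.59 | -406204.42 | -91541.67
Σ | 25181.69 |  |  | 1731295.58 | 2615958.33
x̄ = 1731295.58 / 25181.69 = 68.75 mm
ȳ = 2615958.33 / 25181.69 = 103.88 mm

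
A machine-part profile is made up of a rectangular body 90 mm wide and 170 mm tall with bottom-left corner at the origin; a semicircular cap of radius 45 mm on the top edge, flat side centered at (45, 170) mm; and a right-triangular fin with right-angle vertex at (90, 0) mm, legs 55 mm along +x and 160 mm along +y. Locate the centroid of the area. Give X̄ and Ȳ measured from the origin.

Part | A | x̄ᵢ | ȳᵢ | A·x̄ᵢ | A·ȳᵢ
rectangular body | 15300.00 | 45.00 | 85.00 | 688500.00 | 1300500.00
semicircular top | 3180.86 | 45.00 | 189.10 | 143138.82 | 601496.64
triangular fin | 4400.00 | 108.33 | 53.33 | 476666.67 | 234666.67
Σ | 22880.86 |  |  | 1308305.48 | 2136663.30
X̄ = 1308305.48 / 22880.86 = 57.18 mm
Ȳ = 2136663.30 / 22880.86 = 93.38 mm

X̄ = 57.18 mm, Ȳ = 93.38 mm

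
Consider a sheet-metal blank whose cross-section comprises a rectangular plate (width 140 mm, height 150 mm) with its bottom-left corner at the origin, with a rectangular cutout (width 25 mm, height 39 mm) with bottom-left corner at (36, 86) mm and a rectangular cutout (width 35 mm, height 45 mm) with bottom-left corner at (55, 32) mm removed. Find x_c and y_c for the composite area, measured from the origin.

plate: A = 140 × 150 = 21000.00, centroid at (70.00, 75.00).
hole 1: A = −(25 × 39) = -975.00, centroid at (48.50, 105.50).
hole 2: A = −(35 × 45) = -1575.00, centroid at (72.50, 54.50).
ΣA = 18450.00 mm², ΣAx_c = 1308525.00 mm³, ΣAy_c = 1386300.00 mm³.
x_c = 1308525.00/18450.00 = 70.92 mm; y_c = 1386300.00/18450.00 = 75.14 mm.

x_c = 70.92 mm, y_c = 75.14 mm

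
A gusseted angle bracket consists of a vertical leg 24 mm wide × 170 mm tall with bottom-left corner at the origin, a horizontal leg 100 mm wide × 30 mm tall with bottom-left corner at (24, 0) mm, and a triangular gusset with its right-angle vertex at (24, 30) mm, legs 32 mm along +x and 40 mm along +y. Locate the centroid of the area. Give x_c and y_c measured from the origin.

x_c = 37.97 mm, y_c = 54.34 mm

Part | A | x̄ᵢ | ȳᵢ | A·x̄ᵢ | A·ȳᵢ
vertical leg | 4080.00 | 12.00 | 85.00 | 48960.00 | 346800.00
horizontal leg | 3000.00 | 74.00 | 15.00 | 222000.00 | 45000.00
gusset | 640.00 | 34.67 | 43.33 | 22186.67 | 27733.33
Σ | 7720.00 |  |  | 293146.67 | 419533.33
x_c = 293146.67 / 7720.00 = 37.97 mm
y_c = 419533.33 / 7720.00 = 54.34 mm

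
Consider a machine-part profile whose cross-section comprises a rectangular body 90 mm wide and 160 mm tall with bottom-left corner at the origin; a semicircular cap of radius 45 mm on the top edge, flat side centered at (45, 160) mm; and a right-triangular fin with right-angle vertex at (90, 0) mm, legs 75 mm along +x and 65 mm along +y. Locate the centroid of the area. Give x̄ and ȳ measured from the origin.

rectangular body: A = 90 × 160 = 14400.00, centroid at (45.00, 80.00).
semicircular top: A = ½π·45² = 3180.86, centroid at (45.00, 179.10).
triangular fin: A = ½·75·65 = 2437.50, centroid at (115.00, 21.67).
ΣA = 20018.36 mm², ΣAx̄ = 1071451.32 mm³, ΣAȳ = 1774500.51 mm³.
x̄ = 1071451.32/20018.36 = 53.52 mm; ȳ = 1774500.51/20018.36 = 88.64 mm.

x̄ = 53.52 mm, ȳ = 88.64 mm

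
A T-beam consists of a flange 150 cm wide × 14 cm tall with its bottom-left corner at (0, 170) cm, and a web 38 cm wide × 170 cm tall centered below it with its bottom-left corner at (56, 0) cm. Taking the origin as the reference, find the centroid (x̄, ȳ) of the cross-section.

web: A = 38 × 170 = 6460.00, centroid at (75.00, 85.00).
flange: A = 150 × 14 = 2100.00, centroid at (75.00, 177.00).
ΣA = 8560.00 cm², ΣAx̄ = 642000.00 cm³, ΣAȳ = 920800.00 cm³.
x̄ = 642000.00/8560.00 = 75.00 cm; ȳ = 920800.00/8560.00 = 107.57 cm.

x̄ = 75.00 cm, ȳ = 107.57 cm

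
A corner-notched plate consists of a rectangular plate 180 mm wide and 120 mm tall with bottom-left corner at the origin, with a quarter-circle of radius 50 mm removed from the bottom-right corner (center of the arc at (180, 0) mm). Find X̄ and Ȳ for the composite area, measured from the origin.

X̄ = 83.12 mm, Ȳ = 63.88 mm

Part | A | x̄ᵢ | ȳᵢ | A·x̄ᵢ | A·ȳᵢ
plate | 21600.00 | 90.00 | 60.00 | 1944000.00 | 1296000.00
removed quarter-circle | -1963.50 | 158.78 | 21.22 | -311762.51 | -41666.67
Σ | 19636.50 |  |  | 1632237.49 | 1254333.33
X̄ = 1632237.49 / 19636.50 = 83.12 mm
Ȳ = 1254333.33 / 19636.50 = 63.88 mm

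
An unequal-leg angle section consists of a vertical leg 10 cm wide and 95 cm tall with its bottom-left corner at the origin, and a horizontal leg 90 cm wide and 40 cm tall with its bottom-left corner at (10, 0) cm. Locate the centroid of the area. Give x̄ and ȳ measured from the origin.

vertical leg: A = 10 × 95 = 950.00, centroid at (5.00, 47.50).
horizontal leg: A = 90 × 40 = 3600.00, centroid at (55.00, 20.00).
ΣA = 4550.00 cm², ΣAx̄ = 202750.00 cm³, ΣAȳ = 117125.00 cm³.
x̄ = 202750.00/4550.00 = 44.56 cm; ȳ = 117125.00/4550.00 = 25.74 cm.

x̄ = 44.56 cm, ȳ = 25.74 cm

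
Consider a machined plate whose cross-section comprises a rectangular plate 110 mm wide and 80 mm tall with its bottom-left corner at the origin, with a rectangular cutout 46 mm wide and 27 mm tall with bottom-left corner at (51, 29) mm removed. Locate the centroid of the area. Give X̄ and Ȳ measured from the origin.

X̄ = 51.88 mm, Ȳ = 39.59 mm

plate: A = 110 × 80 = 8800.00, centroid at (55.00, 40.00).
hole: A = −(46 × 27) = -1242.00, centroid at (74.00, 42.50).
ΣA = 7558.00 mm², ΣAX̄ = 392092.00 mm³, ΣAȲ = 299215.00 mm³.
X̄ = 392092.00/7558.00 = 51.88 mm; Ȳ = 299215.00/7558.00 = 39.59 mm.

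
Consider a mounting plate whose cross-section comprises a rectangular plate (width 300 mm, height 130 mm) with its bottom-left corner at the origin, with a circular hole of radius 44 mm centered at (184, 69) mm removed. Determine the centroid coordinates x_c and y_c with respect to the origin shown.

x_c = 143.72 mm, y_c = 64.26 mm

plate: A = 300 × 130 = 39000.00, centroid at (150.00, 65.00).
hole: A = −π·44² = -6082.12, centroid at (184.00, 69.00).
ΣA = 32917.88 mm²
ΣAx_c = (39000.00)(150.00) + (-6082.12)(184.00) = 4730889.30 mm³
ΣAy_c = (39000.00)(65.00) + (-6082.12)(69.00) = 2115333.49 mm³
x_c = 4730889.30 / 32917.88 = 143.72 mm
y_c = 2115333.49 / 32917.88 = 64.26 mm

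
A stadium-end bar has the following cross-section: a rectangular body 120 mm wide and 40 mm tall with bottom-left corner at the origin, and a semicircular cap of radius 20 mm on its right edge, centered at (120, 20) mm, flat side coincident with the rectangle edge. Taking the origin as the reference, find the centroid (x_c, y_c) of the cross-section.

x_c = 67.93 mm, y_c = 20.00 mm

rectangular body: A = 120 × 40 = 4800.00, centroid at (60.00, 20.00).
semicircular end: A = ½π·20² = 628.32, centroid at (128.49, 20.00).
ΣA = 5428.32 mm², ΣAx_c = 368731.56 mm³, ΣAy_c = 108566.37 mm³.
x_c = 368731.56/5428.32 = 67.93 mm; y_c = 108566.37/5428.32 = 20.00 mm.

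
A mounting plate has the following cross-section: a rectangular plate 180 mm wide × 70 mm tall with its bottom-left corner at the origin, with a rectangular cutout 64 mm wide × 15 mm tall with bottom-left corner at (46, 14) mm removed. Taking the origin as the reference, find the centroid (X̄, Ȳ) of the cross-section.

X̄ = 90.99 mm, Ȳ = 36.11 mm

plate: A = 180 × 70 = 12600.00, centroid at (90.00, 35.00).
hole: A = −(64 × 15) = -960.00, centroid at (78.00, 21.50).
ΣA = 11640.00 mm²
ΣAX̄ = (12600.00)(90.00) + (-960.00)(78.00) = 1059120.00 mm³
ΣAȲ = (12600.00)(35.00) + (-960.00)(21.50) = 420360.00 mm³
X̄ = 1059120.00 / 11640.00 = 90.99 mm
Ȳ = 420360.00 / 11640.00 = 36.11 mm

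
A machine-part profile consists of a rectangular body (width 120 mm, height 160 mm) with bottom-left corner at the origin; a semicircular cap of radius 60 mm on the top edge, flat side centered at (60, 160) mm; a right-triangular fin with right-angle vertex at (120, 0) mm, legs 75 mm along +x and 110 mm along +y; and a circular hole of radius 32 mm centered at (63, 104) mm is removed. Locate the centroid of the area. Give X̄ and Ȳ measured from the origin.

rectangular body: A = 120 × 160 = 19200.00, centroid at (60.00, 80.00).
semicircular top: A = ½π·60² = 5654.87, centroid at (60.00, 185.46).
triangular fin: A = ½·75·110 = 4125.00, centroid at (145.00, 36.67).
hole: A = −π·32² = -3216.99, centroid at (63.00, 104.00).
ΣA = 25762.88 mm²
ΣAX̄ = (19200.00)(60.00) + (5654.87)(60.00) + (4125.00)(145.00) + (-3216.99)(63.00) = 1886746.58 mm³
ΣAȲ = (19200.00)(80.00) + (5654.87)(185.46) + (4125.00)(36.67) + (-3216.99)(104.00) = 2401461.63 mm³
X̄ = 1886746.58 / 25762.88 = 73.24 mm
Ȳ = 2401461.63 / 25762.88 = 93.21 mm

X̄ = 73.24 mm, Ȳ = 93.21 mm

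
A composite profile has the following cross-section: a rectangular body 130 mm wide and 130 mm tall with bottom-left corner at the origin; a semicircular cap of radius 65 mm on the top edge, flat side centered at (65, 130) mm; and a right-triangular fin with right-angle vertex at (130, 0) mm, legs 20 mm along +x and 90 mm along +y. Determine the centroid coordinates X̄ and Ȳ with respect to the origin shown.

Part | A | x̄ᵢ | ȳᵢ | A·x̄ᵢ | A·ȳᵢ
rectangular body | 16900.00 | 65.00 | 65.00 | 1098500.00 | 1098500.00
semicircular top | 6636.61 | 65.00 | 157.59 | 431379.94 | 1045843.22
triangular fin | 900.00 | 136.67 | 30.00 | 123000.00 | 27000.00
Σ | 24436.61 |  |  | 1652879.94 | 2171343.22
X̄ = 1652879.94 / 24436.61 = 67.64 mm
Ȳ = 2171343.22 / 24436.61 = 88.86 mm

X̄ = 67.64 mm, Ȳ = 88.86 mm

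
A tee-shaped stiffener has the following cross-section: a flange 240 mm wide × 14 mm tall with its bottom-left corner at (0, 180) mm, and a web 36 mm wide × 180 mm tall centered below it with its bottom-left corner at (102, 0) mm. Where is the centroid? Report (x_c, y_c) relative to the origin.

web: A = 36 × 180 = 6480.00, centroid at (120.00, 90.00).
flange: A = 240 × 14 = 3360.00, centroid at (120.00, 187.00).
ΣA = 9840.00 mm²
ΣAx_c = (6480.00)(120.00) + (3360.00)(120.00) = 1180800.00 mm³
ΣAy_c = (6480.00)(90.00) + (3360.00)(187.00) = 1211520.00 mm³
x_c = 1180800.00 / 9840.00 = 120.00 mm
y_c = 1211520.00 / 9840.00 = 123.12 mm

x_c = 120.00 mm, y_c = 123.12 mm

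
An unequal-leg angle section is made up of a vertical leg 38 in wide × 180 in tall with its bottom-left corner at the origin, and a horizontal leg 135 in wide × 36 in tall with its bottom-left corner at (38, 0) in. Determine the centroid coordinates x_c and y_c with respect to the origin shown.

Part | A | x̄ᵢ | ȳᵢ | A·x̄ᵢ | A·ȳᵢ
vertical leg | 6840.00 | 19.00 | 90.00 | 129960.00 | 615600.00
horizontal leg | 4860.00 | 105.50 | 18.00 | 512730.00 | 87480.00
Σ | 11700.00 |  |  | 642690.00 | 703080.00
x_c = 642690.00 / 11700.00 = 54.93 in
y_c = 703080.00 / 11700.00 = 60.09 in

x_c = 54.93 in, y_c = 60.09 in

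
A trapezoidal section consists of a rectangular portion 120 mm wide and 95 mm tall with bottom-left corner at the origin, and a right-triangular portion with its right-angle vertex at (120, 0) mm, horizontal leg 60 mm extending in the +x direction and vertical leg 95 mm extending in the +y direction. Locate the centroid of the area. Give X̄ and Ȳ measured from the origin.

X̄ = 76.00 mm, Ȳ = 44.33 mm

rectangular portion: A = 120 × 95 = 11400.00, centroid at (60.00, 47.50).
triangular portion: A = ½·60·95 = 2850.00, centroid at (140.00, 31.67).
ΣA = 14250.00 mm²
ΣAX̄ = (11400.00)(60.00) + (2850.00)(140.00) = 1083000.00 mm³
ΣAȲ = (11400.00)(47.50) + (2850.00)(31.67) = 631750.00 mm³
X̄ = 1083000.00 / 14250.00 = 76.00 mm
Ȳ = 631750.00 / 14250.00 = 44.33 mm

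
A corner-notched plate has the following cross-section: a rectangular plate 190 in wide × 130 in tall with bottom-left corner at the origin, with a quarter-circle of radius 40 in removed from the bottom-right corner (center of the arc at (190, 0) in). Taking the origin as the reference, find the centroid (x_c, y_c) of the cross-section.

plate: A = 190 × 130 = 24700.00, centroid at (95.00, 65.00).
removed quarter-circle: A = −¼π·40² = -1256.64, centroid at (173.02, 16.98).
ΣA = 23443.36 in², ΣAx_c = 2129072.29 in³, ΣAy_c = 1584166.67 in³.
x_c = 2129072.29/23443.36 = 90.82 in; y_c = 1584166.67/23443.36 = 67.57 in.

x_c = 90.82 in, y_c = 67.57 in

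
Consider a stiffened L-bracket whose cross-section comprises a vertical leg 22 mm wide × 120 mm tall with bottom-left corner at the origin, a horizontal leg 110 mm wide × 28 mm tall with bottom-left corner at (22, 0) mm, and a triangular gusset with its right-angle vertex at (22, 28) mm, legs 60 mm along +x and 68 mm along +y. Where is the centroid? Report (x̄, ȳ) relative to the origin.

x̄ = 45.35 mm, ȳ = 39.29 mm

vertical leg: A = 22 × 120 = 2640.00, centroid at (11.00, 60.00).
horizontal leg: A = 110 × 28 = 3080.00, centroid at (77.00, 14.00).
gusset: A = ½·60·68 = 2040.00, centroid at (42.00, 50.67).
ΣA = 7760.00 mm², ΣAx̄ = 351880.00 mm³, ΣAȳ = 304880.00 mm³.
x̄ = 351880.00/7760.00 = 45.35 mm; ȳ = 304880.00/7760.00 = 39.29 mm.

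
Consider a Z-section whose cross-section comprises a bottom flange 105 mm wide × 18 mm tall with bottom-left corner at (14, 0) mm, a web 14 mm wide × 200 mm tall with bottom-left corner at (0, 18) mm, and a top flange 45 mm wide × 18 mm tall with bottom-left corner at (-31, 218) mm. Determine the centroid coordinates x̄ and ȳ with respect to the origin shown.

Part | A | x̄ᵢ | ȳᵢ | A·x̄ᵢ | A·ȳᵢ
bottom flange | 1890.00 | 66.50 | 9.00 | 125685.00 | 17010.00
web | 2800.00 | 7.00 | 118.00 | 19600.00 | 330400.00
top flange | 810.00 | -8.50 | 227.00 | -6885.00 | 183870.00
Σ | 5500.00 |  |  | 138400.00 | 531280.00
x̄ = 138400.00 / 5500.00 = 25.16 mm
ȳ = 531280.00 / 5500.00 = 96.60 mm

x̄ = 25.16 mm, ȳ = 96.60 mm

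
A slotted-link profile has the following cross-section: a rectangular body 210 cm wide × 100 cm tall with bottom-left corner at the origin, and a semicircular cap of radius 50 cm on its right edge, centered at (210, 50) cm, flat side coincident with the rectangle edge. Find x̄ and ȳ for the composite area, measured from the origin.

rectangular body: A = 210 × 100 = 21000.00, centroid at (105.00, 50.00).
semicircular end: A = ½π·50² = 3926.99, centroid at (231.22, 50.00).
ΣA = 24926.99 cm²
ΣAx̄ = (21000.00)(105.00) + (3926.99)(231.22) = 3113001.40 cm³
ΣAȳ = (21000.00)(50.00) + (3926.99)(50.00) = 1246349.54 cm³
x̄ = 3113001.40 / 24926.99 = 124.88 cm
ȳ = 1246349.54 / 24926.99 = 50.00 cm

x̄ = 124.88 cm, ȳ = 50.00 cm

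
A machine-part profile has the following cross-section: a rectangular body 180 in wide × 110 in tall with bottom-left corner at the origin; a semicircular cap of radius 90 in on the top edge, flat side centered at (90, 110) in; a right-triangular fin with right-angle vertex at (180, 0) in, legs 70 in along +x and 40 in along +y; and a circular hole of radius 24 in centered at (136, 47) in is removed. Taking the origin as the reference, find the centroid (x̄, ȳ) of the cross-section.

x̄ = 92.35 in, ȳ = 90.56 in

rectangular body: A = 180 × 110 = 19800.00, centroid at (90.00, 55.00).
semicircular top: A = ½π·90² = 12723.45, centroid at (90.00, 148.20).
triangular fin: A = ½·70·40 = 1400.00, centroid at (203.33, 13.33).
hole: A = −π·24² = -1809.56, centroid at (136.00, 47.00).
ΣA = 32113.89 in²
ΣAx̄ = (19800.00)(90.00) + (12723.45)(90.00) + (1400.00)(203.33) + (-1809.56)(136.00) = 2965677.39 in³
ΣAȳ = (19800.00)(55.00) + (12723.45)(148.20) + (1400.00)(13.33) + (-1809.56)(47.00) = 2908197.00 in³
x̄ = 2965677.39 / 32113.89 = 92.35 in
ȳ = 2908197.00 / 32113.89 = 90.56 in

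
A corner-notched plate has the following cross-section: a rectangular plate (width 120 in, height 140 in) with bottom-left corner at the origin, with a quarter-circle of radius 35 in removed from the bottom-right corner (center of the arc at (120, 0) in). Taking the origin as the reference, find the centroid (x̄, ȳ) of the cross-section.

x̄ = 57.26 in, ȳ = 73.35 in

plate: A = 120 × 140 = 16800.00, centroid at (60.00, 70.00).
removed quarter-circle: A = −¼π·35² = -962.11, centroid at (105.15, 14.85).
ΣA = 15837.89 in²
ΣAx̄ = (16800.00)(60.00) + (-962.11)(105.15) = 906838.14 in³
ΣAȳ = (16800.00)(70.00) + (-962.11)(14.85) = 1161708.33 in³
x̄ = 906838.14 / 15837.89 = 57.26 in
ȳ = 1161708.33 / 15837.89 = 73.35 in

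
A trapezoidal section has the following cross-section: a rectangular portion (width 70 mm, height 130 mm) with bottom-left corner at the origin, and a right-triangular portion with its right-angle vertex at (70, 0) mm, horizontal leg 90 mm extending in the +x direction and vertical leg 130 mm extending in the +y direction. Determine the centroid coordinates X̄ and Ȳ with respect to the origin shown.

X̄ = 60.43 mm, Ȳ = 56.52 mm

rectangular portion: A = 70 × 130 = 9100.00, centroid at (35.00, 65.00).
triangular portion: A = ½·90·130 = 5850.00, centroid at (100.00, 43.33).
ΣA = 14950.00 mm²
ΣAX̄ = (9100.00)(35.00) + (5850.00)(100.00) = 903500.00 mm³
ΣAȲ = (9100.00)(65.00) + (5850.00)(43.33) = 845000.00 mm³
X̄ = 903500.00 / 14950.00 = 60.43 mm
Ȳ = 845000.00 / 14950.00 = 56.52 mm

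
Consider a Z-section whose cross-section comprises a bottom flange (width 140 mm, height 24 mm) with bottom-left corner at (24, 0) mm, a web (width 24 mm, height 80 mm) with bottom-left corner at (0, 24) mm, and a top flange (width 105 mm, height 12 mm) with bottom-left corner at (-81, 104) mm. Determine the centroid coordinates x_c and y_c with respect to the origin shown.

x_c = 46.33 mm, y_c = 46.15 mm

bottom flange: A = 140 × 24 = 3360.00, centroid at (94.00, 12.00).
web: A = 24 × 80 = 1920.00, centroid at (12.00, 64.00).
top flange: A = 105 × 12 = 1260.00, centroid at (-28.50, 110.00).
ΣA = 6540.00 mm², ΣAx_c = 302970.00 mm³, ΣAy_c = 301800.00 mm³.
x_c = 302970.00/6540.00 = 46.33 mm; y_c = 301800.00/6540.00 = 46.15 mm.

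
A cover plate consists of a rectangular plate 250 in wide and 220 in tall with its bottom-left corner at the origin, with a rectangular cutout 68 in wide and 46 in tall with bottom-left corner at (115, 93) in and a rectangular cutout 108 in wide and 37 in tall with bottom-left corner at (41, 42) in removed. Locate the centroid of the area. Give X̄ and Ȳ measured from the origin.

X̄ = 125.94 in, Ȳ = 113.74 in

plate: A = 250 × 220 = 55000.00, centroid at (125.00, 110.00).
hole 1: A = −(68 × 46) = -3128.00, centroid at (149.00, 116.00).
hole 2: A = −(108 × 37) = -3996.00, centroid at (95.00, 60.50).
ΣA = 47876.00 in²
ΣAX̄ = (55000.00)(125.00) + (-3128.00)(149.00) + (-3996.00)(95.00) = 6029308.00 in³
ΣAȲ = (55000.00)(110.00) + (-3128.00)(116.00) + (-3996.00)(60.50) = 5445394.00 in³
X̄ = 6029308.00 / 47876.00 = 125.94 in
Ȳ = 5445394.00 / 47876.00 = 113.74 in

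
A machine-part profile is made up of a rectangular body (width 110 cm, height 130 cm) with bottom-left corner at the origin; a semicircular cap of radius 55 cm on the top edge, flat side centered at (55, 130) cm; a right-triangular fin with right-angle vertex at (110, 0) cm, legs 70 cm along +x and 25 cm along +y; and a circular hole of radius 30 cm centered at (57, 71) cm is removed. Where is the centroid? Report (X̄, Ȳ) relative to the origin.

Part | A | x̄ᵢ | ȳᵢ | A·x̄ᵢ | A·ȳᵢ
rectangular body | 14300.00 | 55.00 | 65.00 | 786500.00 | 929500.00
semicircular top | 4751.66 | 55.00 | 153.34 | 261341.24 | 728632.32
triangular fin | 875.00 | 133.33 | 8.33 | 116666.67 | 7291.67
hole | -2827.43 | 57.00 | 71.00 | -161163.70 | -200747.77
Σ | 17099.23 |  |  | 1003344.20 | 1464676.22
X̄ = 1003344.20 / 17099.23 = 58.68 cm
Ȳ = 1464676.22 / 17099.23 = 85.66 cm

X̄ = 58.68 cm, Ȳ = 85.66 cm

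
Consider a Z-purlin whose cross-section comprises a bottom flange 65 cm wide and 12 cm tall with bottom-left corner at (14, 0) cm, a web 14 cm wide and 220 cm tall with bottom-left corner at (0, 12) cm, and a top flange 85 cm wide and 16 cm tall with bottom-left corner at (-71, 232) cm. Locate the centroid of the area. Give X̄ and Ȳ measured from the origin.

Part | A | x̄ᵢ | ȳᵢ | A·x̄ᵢ | A·ȳᵢ
bottom flange | 780.00 | 46.50 | 6.00 | 36270.00 | 4680.00
web | 3080.00 | 7.00 | 122.00 | 21560.00 | 375760.00
top flange | 1360.00 | -28.50 | 240.00 | -38760.00 | 326400.00
Σ | 5220.00 |  |  | 19070.00 | 706840.00
X̄ = 19070.00 / 5220.00 = 3.65 cm
Ȳ = 706840.00 / 5220.00 = 135.41 cm

X̄ = 3.65 cm, Ȳ = 135.41 cm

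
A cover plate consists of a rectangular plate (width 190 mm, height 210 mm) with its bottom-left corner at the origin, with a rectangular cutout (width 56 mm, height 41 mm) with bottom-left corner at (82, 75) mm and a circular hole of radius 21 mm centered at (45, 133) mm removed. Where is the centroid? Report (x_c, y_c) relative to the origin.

x_c = 95.96 mm, y_c = 104.53 mm

plate: A = 190 × 210 = 39900.00, centroid at (95.00, 105.00).
hole 1: A = −(56 × 41) = -2296.00, centroid at (110.00, 95.50).
hole 2: A = −π·21² = -1385.44, centroid at (45.00, 133.00).
ΣA = 36218.56 mm²
ΣAx_c = (39900.00)(95.00) + (-2296.00)(110.00) + (-1385.44)(45.00) = 3475595.09 mm³
ΣAy_c = (39900.00)(105.00) + (-2296.00)(95.50) + (-1385.44)(133.00) = 3785968.17 mm³
x_c = 3475595.09 / 36218.56 = 95.96 mm
y_c = 3785968.17 / 36218.56 = 104.53 mm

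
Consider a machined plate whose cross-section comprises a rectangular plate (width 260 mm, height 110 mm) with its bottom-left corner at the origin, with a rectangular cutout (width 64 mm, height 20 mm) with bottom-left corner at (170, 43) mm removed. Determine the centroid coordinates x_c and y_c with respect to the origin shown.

x_c = 126.63 mm, y_c = 55.09 mm

Part | A | x̄ᵢ | ȳᵢ | A·x̄ᵢ | A·ȳᵢ
plate | 28600.00 | 130.00 | 55.00 | 3718000.00 | 1573000.00
hole | -1280.00 | 202.00 | 53.00 | -258560.00 | -67840.00
Σ | 27320.00 |  |  | 3459440.00 | 1505160.00
x_c = 3459440.00 / 27320.00 = 126.63 mm
y_c = 1505160.00 / 27320.00 = 55.09 mm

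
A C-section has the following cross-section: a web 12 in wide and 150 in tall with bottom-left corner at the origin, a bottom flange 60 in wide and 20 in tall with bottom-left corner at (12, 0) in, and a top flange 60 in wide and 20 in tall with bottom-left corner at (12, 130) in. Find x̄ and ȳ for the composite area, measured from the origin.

web: A = 12 × 150 = 1800.00, centroid at (6.00, 75.00).
bottom flange: A = 60 × 20 = 1200.00, centroid at (42.00, 10.00).
top flange: A = 60 × 20 = 1200.00, centroid at (42.00, 140.00).
ΣA = 4200.00 in², ΣAx̄ = 111600.00 in³, ΣAȳ = 315000.00 in³.
x̄ = 111600.00/4200.00 = 26.57 in; ȳ = 315000.00/4200.00 = 75.00 in.

x̄ = 26.57 in, ȳ = 75.00 in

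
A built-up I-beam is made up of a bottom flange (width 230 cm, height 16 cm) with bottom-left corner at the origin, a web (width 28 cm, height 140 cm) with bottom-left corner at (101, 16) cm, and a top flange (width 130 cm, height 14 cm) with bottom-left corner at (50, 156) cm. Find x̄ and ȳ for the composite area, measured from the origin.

x̄ = 115.00 cm, ȳ = 70.41 cm

bottom flange: A = 230 × 16 = 3680.00, centroid at (115.00, 8.00).
web: A = 28 × 140 = 3920.00, centroid at (115.00, 86.00).
top flange: A = 130 × 14 = 1820.00, centroid at (115.00, 163.00).
ΣA = 9420.00 cm²
ΣAx̄ = (3680.00)(115.00) + (3920.00)(115.00) + (1820.00)(115.00) = 1083300.00 cm³
ΣAȳ = (3680.00)(8.00) + (3920.00)(86.00) + (1820.00)(163.00) = 663220.00 cm³
x̄ = 1083300.00 / 9420.00 = 115.00 cm
ȳ = 663220.00 / 9420.00 = 70.41 cm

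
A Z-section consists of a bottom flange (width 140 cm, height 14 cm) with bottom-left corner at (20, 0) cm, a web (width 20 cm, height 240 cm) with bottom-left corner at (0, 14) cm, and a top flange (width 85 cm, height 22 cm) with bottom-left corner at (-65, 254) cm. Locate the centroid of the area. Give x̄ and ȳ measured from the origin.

bottom flange: A = 140 × 14 = 1960.00, centroid at (90.00, 7.00).
web: A = 20 × 240 = 4800.00, centroid at (10.00, 134.00).
top flange: A = 85 × 22 = 1870.00, centroid at (-22.50, 265.00).
ΣA = 8630.00 cm²
ΣAx̄ = (1960.00)(90.00) + (4800.00)(10.00) + (1870.00)(-22.50) = 182325.00 cm³
ΣAȳ = (1960.00)(7.00) + (4800.00)(134.00) + (1870.00)(265.00) = 1152470.00 cm³
x̄ = 182325.00 / 8630.00 = 21.13 cm
ȳ = 1152470.00 / 8630.00 = 133.54 cm

x̄ = 21.13 cm, ȳ = 133.54 cm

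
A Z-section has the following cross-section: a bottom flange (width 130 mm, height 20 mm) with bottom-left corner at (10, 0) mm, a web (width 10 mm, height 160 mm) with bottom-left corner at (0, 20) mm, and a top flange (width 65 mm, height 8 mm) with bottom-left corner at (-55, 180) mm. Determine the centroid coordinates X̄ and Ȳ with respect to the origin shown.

bottom flange: A = 130 × 20 = 2600.00, centroid at (75.00, 10.00).
web: A = 10 × 160 = 1600.00, centroid at (5.00, 100.00).
top flange: A = 65 × 8 = 520.00, centroid at (-22.50, 184.00).
ΣA = 4720.00 mm², ΣAX̄ = 191300.00 mm³, ΣAȲ = 281680.00 mm³.
X̄ = 191300.00/4720.00 = 40.53 mm; Ȳ = 281680.00/4720.00 = 59.68 mm.

X̄ = 40.53 mm, Ȳ = 59.68 mm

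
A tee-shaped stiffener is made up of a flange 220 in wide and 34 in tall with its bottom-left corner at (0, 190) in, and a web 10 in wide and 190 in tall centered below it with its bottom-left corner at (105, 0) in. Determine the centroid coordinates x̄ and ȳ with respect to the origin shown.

x̄ = 110.00 in, ȳ = 184.31 in

web: A = 10 × 190 = 1900.00, centroid at (110.00, 95.00).
flange: A = 220 × 34 = 7480.00, centroid at (110.00, 207.00).
ΣA = 9380.00 in²
ΣAx̄ = (1900.00)(110.00) + (7480.00)(110.00) = 1031800.00 in³
ΣAȳ = (1900.00)(95.00) + (7480.00)(207.00) = 1728860.00 in³
x̄ = 1031800.00 / 9380.00 = 110.00 in
ȳ = 1728860.00 / 9380.00 = 184.31 in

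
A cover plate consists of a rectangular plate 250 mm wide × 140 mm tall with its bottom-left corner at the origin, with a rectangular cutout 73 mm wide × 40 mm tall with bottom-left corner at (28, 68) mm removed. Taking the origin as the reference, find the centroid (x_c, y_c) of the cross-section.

x_c = 130.51 mm, y_c = 68.36 mm

Part | A | x̄ᵢ | ȳᵢ | A·x̄ᵢ | A·ȳᵢ
plate | 35000.00 | 125.00 | 70.00 | 4375000.00 | 2450000.00
hole | -2920.00 | 64.50 | 88.00 | -188340.00 | -256960.00
Σ | 32080.00 |  |  | 4186660.00 | 2193040.00
x_c = 4186660.00 / 32080.00 = 130.51 mm
y_c = 2193040.00 / 32080.00 = 68.36 mm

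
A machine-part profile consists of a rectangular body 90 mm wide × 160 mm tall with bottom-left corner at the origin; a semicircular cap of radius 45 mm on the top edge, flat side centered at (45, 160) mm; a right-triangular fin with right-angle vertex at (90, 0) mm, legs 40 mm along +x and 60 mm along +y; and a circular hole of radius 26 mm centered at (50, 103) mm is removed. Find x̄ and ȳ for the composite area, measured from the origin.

x̄ = 48.56 mm, ȳ = 91.67 mm

rectangular body: A = 90 × 160 = 14400.00, centroid at (45.00, 80.00).
semicircular top: A = ½π·45² = 3180.86, centroid at (45.00, 179.10).
triangular fin: A = ½·40·60 = 1200.00, centroid at (103.33, 20.00).
hole: A = −π·26² = -2123.72, centroid at (50.00, 103.00).
ΣA = 16657.15 mm², ΣAx̄ = 808952.98 mm³, ΣAȳ = 1526945.20 mm³.
x̄ = 808952.98/16657.15 = 48.56 mm; ȳ = 1526945.20/16657.15 = 91.67 mm.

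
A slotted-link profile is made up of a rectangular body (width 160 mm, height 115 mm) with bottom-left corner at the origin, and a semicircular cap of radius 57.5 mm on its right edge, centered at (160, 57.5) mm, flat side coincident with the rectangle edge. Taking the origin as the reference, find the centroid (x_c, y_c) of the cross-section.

rectangular body: A = 160 × 115 = 18400.00, centroid at (80.00, 57.50).
semicircular end: A = ½π·57.5² = 5193.45, centroid at (184.40, 57.50).
ΣA = 23593.45 mm², ΣAx_c = 2429690.84 mm³, ΣAy_c = 1356623.11 mm³.
x_c = 2429690.84/23593.45 = 102.98 mm; y_c = 1356623.11/23593.45 = 57.50 mm.

x_c = 102.98 mm, y_c = 57.50 mm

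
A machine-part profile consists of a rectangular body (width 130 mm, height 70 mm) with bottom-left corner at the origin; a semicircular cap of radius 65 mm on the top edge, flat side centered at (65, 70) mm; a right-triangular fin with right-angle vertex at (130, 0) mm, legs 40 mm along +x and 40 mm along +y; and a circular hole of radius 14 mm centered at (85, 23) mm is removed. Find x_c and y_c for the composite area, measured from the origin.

rectangular body: A = 130 × 70 = 9100.00, centroid at (65.00, 35.00).
semicircular top: A = ½π·65² = 6636.61, centroid at (65.00, 97.59).
triangular fin: A = ½·40·40 = 800.00, centroid at (143.33, 13.33).
hole: A = −π·14² = -615.75, centroid at (85.00, 23.00).
ΣA = 15920.86 mm², ΣAx_c = 1085207.67 mm³, ΣAy_c = 962650.71 mm³.
x_c = 1085207.67/15920.86 = 68.16 mm; y_c = 962650.71/15920.86 = 60.46 mm.

x_c = 68.16 mm, y_c = 60.46 mm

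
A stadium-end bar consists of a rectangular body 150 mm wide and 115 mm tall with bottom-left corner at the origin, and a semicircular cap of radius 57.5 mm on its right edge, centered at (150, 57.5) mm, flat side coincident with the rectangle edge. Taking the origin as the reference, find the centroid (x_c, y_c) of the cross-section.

rectangular body: A = 150 × 115 = 17250.00, centroid at (75.00, 57.50).
semicircular end: A = ½π·57.5² = 5193.45, centroid at (174.40, 57.50).
ΣA = 22443.45 mm², ΣAx_c = 2199506.39 mm³, ΣAy_c = 1290498.11 mm³.
x_c = 2199506.39/22443.45 = 98.00 mm; y_c = 1290498.11/22443.45 = 57.50 mm.

x_c = 98.00 mm, y_c = 57.50 mm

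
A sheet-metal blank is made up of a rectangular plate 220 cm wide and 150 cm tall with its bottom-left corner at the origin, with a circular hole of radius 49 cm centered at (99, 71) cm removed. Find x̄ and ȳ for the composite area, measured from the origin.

x̄ = 113.26 cm, ȳ = 76.19 cm

Part | A | x̄ᵢ | ȳᵢ | A·x̄ᵢ | A·ȳᵢ
plate | 33000.00 | 110.00 | 75.00 | 3630000.00 | 2475000.00
hole | -7542.96 | 99.00 | 71.00 | -746753.43 | -535550.44
Σ | 25457.04 |  |  | 2883246.57 | 1939449.56
x̄ = 2883246.57 / 25457.04 = 113.26 cm
ȳ = 1939449.56 / 25457.04 = 76.19 cm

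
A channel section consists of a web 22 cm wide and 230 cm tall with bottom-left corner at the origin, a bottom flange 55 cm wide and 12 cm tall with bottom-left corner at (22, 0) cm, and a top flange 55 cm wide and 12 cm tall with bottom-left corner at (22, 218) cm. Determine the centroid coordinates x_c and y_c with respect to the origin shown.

web: A = 22 × 230 = 5060.00, centroid at (11.00, 115.00).
bottom flange: A = 55 × 12 = 660.00, centroid at (49.50, 6.00).
top flange: A = 55 × 12 = 660.00, centroid at (49.50, 224.00).
ΣA = 6380.00 cm²
ΣAx_c = (5060.00)(11.00) + (660.00)(49.50) + (660.00)(49.50) = 121000.00 cm³
ΣAy_c = (5060.00)(115.00) + (660.00)(6.00) + (660.00)(224.00) = 733700.00 cm³
x_c = 121000.00 / 6380.00 = 18.97 cm
y_c = 733700.00 / 6380.00 = 115.00 cm

x_c = 18.97 cm, y_c = 115.00 cm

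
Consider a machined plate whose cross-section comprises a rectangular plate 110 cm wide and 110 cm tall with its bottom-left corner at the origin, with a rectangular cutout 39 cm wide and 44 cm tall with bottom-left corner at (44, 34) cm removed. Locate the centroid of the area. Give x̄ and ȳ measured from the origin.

Part | A | x̄ᵢ | ȳᵢ | A·x̄ᵢ | A·ȳᵢ
plate | 12100.00 | 55.00 | 55.00 | 665500.00 | 665500.00
hole | -1716.00 | 63.50 | 56.00 | -108966.00 | -96096.00
Σ | 10384.00 |  |  | 556534.00 | 569404.00
x̄ = 556534.00 / 10384.00 = 53.60 cm
ȳ = 569404.00 / 10384.00 = 54.83 cm

x̄ = 53.60 cm, ȳ = 54.83 cm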